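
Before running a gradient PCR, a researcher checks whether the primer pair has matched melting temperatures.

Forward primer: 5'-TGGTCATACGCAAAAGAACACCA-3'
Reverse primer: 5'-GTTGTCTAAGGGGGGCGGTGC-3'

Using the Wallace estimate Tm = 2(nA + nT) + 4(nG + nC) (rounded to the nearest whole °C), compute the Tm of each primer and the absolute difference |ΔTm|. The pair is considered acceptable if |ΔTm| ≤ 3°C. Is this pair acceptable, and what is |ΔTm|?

|ΔTm| = 4°C; the pair is not acceptable.

Forward: A=10 T=3 G=4 C=6 → Tm = 2·13 + 4·10 = 66°C.
Reverse: A=2 T=5 G=11 C=3 → Tm = 2·7 + 4·14 = 70°C.
|ΔTm| = |66 − 70| = 4°C, > 3°C.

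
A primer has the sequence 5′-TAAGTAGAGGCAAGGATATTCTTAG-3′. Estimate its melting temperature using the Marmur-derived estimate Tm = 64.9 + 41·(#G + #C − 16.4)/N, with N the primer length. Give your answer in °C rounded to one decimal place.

Base counts: A=9, T=7, G=7, C=2; G+C = 9, N = 25.
Tm = 64.9 + 41·(9 − 16.4)/25 = 64.9 + -303.40/25 = 52.8°C.

52.8°C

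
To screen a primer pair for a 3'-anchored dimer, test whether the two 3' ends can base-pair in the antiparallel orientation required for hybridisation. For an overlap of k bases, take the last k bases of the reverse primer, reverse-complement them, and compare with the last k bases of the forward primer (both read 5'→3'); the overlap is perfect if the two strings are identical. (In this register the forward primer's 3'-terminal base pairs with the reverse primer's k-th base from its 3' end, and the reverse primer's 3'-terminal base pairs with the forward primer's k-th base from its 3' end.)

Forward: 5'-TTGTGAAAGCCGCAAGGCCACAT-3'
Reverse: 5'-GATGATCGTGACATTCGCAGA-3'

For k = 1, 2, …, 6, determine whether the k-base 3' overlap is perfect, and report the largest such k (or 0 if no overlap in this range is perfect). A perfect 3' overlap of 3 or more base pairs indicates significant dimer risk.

Longest perfect overlap: 1 complementary base pair; below the dimer-risk threshold (threshold 3).

Last 6 bases (5'→3') — forward …CCACAT, reverse …CGCAGA.
Reverse complement of the reverse primer's last 6 bases: TCTGCG; its first k bases are the reverse complement of the reverse primer's last k bases, so a perfect k-base overlap needs the forward primer's last k bases to equal them.
Comparing (forward last k vs required): k=1: T vs T ✓; k=2: AT vs TC ✗; k=3: CAT vs TCT ✗; k=4: ACAT vs TCTG ✗; k=5: CACAT vs TCTGC ✗; k=6: CCACAT vs TCTGCG ✗.
Only k = 1 is perfect, so the longest perfect 3' overlap is 1.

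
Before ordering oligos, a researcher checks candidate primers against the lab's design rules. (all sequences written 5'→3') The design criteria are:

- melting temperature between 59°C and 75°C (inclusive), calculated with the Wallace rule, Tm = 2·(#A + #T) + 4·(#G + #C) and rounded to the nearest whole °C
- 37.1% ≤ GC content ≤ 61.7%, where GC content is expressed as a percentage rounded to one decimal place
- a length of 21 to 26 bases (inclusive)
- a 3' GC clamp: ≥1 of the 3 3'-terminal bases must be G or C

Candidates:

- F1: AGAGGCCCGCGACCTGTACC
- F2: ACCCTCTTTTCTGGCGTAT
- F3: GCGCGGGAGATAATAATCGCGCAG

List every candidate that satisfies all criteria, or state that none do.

None of the candidates satisfy all criteria.

F1 (20 nt, A=4 T=2 G=6 C=8): Tm = 2·6 + 4·14 = 68°C ✓; GC 14/20 = 70.0%, outside 37.1–61.7% ✗; length 20, outside 21–26 ✗; 3' end ACC has 2 G/C ✓ — fails.
F2 (19 nt, A=2 T=8 G=3 C=6): Tm = 2·10 + 4·9 = 56°C, outside 59–75°C ✗; GC 9/19 = 47.4% ✓; length 19, outside 21–26 ✗; 3' end TAT has 0 G/C, need ≥1 ✗ — fails.
F3 (24 nt, A=7 T=3 G=9 C=5): Tm = 2·10 + 4·14 = 76°C, outside 59–75°C ✗; GC 14/24 = 58.3% ✓; length 24 ✓; 3' end CAG has 2 G/C ✓ — fails.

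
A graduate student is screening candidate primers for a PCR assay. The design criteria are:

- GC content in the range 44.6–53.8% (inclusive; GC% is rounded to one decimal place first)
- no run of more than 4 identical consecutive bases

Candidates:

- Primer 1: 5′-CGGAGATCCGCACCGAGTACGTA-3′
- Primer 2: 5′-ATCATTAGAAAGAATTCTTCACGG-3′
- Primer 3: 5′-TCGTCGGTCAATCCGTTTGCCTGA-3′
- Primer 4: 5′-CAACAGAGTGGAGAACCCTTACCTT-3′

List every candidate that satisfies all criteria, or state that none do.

Primer 4 only.

Primer 1 (23 nt, A=6 T=3 G=7 C=7): GC 14/23 = 60.9%, outside 44.6–53.8% ✗; longest run = 2 ✓ — fails.
Primer 2 (24 nt, A=9 T=7 G=4 C=4): GC 8/24 = 33.3%, outside 44.6–53.8% ✗; longest run = 3 ✓ — fails.
Primer 3 (24 nt, A=3 T=8 G=6 C=7): GC 13/24 = 54.2%, outside 44.6–53.8% ✗; longest run = 3 ✓ — fails.
Primer 4 (25 nt, A=8 T=5 G=5 C=7): GC 12/25 = 48.0% ✓; longest run = 3 ✓ — passes.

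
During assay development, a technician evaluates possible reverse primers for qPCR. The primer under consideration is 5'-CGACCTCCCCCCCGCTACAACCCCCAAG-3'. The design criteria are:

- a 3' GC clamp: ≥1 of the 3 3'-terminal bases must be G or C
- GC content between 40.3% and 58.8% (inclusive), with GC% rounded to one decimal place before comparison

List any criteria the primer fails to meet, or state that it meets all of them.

Base counts: A=6, T=2, G=3, C=17 (length 28).
GC clamp: 3' end AAG has 1 G/C ✓
GC content: GC 20/28 = 71.4%, outside 40.3–58.8% ✗

Fails: GC content.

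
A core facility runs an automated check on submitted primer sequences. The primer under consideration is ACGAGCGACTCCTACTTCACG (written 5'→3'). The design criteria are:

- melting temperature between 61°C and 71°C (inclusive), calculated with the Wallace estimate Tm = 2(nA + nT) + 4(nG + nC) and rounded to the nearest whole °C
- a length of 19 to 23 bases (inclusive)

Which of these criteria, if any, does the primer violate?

Meets all criteria.

Base counts: A=5, T=4, G=4, C=8 (length 21).
Tm: Tm = 2·9 + 4·12 = 66°C ✓
length: length 21 ✓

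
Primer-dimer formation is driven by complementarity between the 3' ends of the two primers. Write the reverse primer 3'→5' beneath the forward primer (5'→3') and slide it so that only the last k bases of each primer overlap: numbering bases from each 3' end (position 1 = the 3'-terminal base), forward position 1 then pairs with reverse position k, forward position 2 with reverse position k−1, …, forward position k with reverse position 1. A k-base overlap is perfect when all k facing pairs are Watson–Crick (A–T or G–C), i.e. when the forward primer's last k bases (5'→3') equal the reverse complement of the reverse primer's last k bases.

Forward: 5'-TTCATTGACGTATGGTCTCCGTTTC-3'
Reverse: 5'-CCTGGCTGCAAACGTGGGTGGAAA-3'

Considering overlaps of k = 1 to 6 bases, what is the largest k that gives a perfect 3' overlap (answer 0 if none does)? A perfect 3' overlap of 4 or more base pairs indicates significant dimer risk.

Longest perfect overlap: 4 complementary base pairs; significant dimer risk (threshold 4).

Last 6 bases (5'→3') — forward …CGTTTC, reverse …TGGAAA.
Reverse complement of the reverse primer's last 6 bases: TTTCCA; its first k bases are the reverse complement of the reverse primer's last k bases, so a perfect k-base overlap needs the forward primer's last k bases to equal them.
Comparing (forward last k vs required): k=1: C vs T ✗; k=2: TC vs TT ✗; k=3: TTC vs TTT ✗; k=4: TTTC vs TTTC ✓; k=5: GTTTC vs TTTCC ✗; k=6: CGTTTC vs TTTCCA ✗.
Only k = 4 is perfect, so the longest perfect 3' overlap is 4.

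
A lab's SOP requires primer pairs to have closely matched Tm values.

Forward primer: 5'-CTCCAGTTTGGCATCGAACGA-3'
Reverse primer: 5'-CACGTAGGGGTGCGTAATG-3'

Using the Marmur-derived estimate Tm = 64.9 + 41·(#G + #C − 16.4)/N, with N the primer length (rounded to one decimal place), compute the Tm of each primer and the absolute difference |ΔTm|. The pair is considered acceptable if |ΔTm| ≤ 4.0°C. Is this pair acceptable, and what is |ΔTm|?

|ΔTm| = 1.2°C; the pair is acceptable.

Forward: G+C = 11, N = 21 → Tm = 64.9 + 41·(11 − 16.4)/21 = 54.4°C.
Reverse: G+C = 11, N = 19 → Tm = 64.9 + 41·(11 − 16.4)/19 = 53.2°C.
|ΔTm| = |54.4 − 53.2| = 1.2°C, ≤ 4.0°C.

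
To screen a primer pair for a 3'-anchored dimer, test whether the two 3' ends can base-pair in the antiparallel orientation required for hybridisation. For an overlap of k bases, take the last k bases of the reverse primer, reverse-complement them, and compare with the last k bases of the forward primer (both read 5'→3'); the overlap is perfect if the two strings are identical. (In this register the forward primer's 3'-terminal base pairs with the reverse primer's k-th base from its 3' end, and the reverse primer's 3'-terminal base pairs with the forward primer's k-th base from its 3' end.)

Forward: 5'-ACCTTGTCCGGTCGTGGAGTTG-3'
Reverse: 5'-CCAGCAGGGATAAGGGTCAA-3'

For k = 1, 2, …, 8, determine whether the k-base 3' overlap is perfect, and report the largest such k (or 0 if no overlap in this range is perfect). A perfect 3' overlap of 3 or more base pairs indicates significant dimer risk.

Last 8 bases (5'→3') — forward …TGGAGTTG, reverse …AGGGTCAA.
Reverse complement of the reverse primer's last 8 bases: TTGACCCT; its first k bases are the reverse complement of the reverse primer's last k bases, so a perfect k-base overlap needs the forward primer's last k bases to equal them.
Comparing (forward last k vs required): k=1: G vs T ✗; k=2: TG vs TT ✗; k=3: TTG vs TTG ✓; k=4: GTTG vs TTGA ✗; k=5: AGTTG vs TTGAC ✗; k=6: GAGTTG vs TTGACC ✗; k=7: GGAGTTG vs TTGACCC ✗; k=8: TGGAGTTG vs TTGACCCT ✗.
Only k = 3 is perfect, so the longest perfect 3' overlap is 3.

Longest perfect overlap: 3 complementary base pairs; significant dimer risk (threshold 3).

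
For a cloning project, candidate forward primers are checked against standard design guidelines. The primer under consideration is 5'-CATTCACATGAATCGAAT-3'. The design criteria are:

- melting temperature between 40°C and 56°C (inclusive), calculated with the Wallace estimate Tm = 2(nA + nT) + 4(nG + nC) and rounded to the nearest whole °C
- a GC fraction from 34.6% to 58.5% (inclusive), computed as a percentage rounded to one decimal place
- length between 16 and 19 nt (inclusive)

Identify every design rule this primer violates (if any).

Base counts: A=7, T=5, G=2, C=4 (length 18).
Tm: Tm = 2·12 + 4·6 = 48°C ✓
GC content: GC 6/18 = 33.3%, outside 34.6–58.5% ✗
length: length 18 ✓

Fails: GC content.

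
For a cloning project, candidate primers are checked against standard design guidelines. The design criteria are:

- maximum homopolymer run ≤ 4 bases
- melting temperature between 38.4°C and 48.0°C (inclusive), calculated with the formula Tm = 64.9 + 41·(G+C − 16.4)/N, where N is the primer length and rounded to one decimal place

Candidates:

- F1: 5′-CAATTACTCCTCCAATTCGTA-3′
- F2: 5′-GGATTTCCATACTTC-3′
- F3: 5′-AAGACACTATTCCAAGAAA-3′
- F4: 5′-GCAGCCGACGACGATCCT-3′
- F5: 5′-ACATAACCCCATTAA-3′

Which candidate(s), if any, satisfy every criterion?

F3 only.

F1 (21 nt, A=6 T=7 G=1 C=7): longest run = 2 ✓; Tm = 64.9 + 41·(8 − 16.4)/21 = 48.5°C, outside 38.4–48.0°C ✗ — fails.
F2 (15 nt, A=3 T=6 G=2 C=4): longest run = 3 ✓; Tm = 64.9 + 41·(6 − 16.4)/15 = 36.5°C, outside 38.4–48.0°C ✗ — fails.
F3 (19 nt, A=10 T=3 G=2 C=4): longest run = 3 ✓; Tm = 64.9 + 41·(6 − 16.4)/19 = 42.5°C ✓ — passes.
F4 (18 nt, A=4 T=2 G=5 C=7): longest run = 2 ✓; Tm = 64.9 + 41·(12 − 16.4)/18 = 54.9°C, outside 38.4–48.0°C ✗ — fails.
F5 (15 nt, A=7 T=3 G=0 C=5): longest run = 4 ✓; Tm = 64.9 + 41·(5 − 16.4)/15 = 33.7°C, outside 38.4–48.0°C ✗ — fails.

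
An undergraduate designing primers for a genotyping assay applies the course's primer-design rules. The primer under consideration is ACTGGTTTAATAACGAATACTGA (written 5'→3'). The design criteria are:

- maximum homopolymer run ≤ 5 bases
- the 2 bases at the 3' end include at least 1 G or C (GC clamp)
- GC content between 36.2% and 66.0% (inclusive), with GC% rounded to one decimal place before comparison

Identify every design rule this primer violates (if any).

Base counts: A=9, T=7, G=4, C=3 (length 23).
homopolymer run: longest run = 3 ✓
GC clamp: 3' end GA has 1 G/C ✓
GC content: GC 7/23 = 30.4%, outside 36.2–66.0% ✗

Fails: GC content.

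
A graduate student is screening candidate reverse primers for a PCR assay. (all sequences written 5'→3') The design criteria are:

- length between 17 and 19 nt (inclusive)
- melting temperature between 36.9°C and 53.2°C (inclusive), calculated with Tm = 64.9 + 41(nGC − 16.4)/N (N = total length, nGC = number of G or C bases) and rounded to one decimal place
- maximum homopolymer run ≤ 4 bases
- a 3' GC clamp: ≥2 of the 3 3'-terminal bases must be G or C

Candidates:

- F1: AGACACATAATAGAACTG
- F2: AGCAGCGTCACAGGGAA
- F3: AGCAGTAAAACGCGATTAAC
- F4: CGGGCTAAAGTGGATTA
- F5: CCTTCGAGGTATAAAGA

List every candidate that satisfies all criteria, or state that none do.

F1 (18 nt, A=9 T=3 G=3 C=3): length 18 ✓; Tm = 64.9 + 41·(6 − 16.4)/18 = 41.2°C ✓; longest run = 2 ✓; 3' end CTG has 2 G/C ✓ — passes.
F2 (17 nt, A=6 T=1 G=6 C=4): length 17 ✓; Tm = 64.9 + 41·(10 − 16.4)/17 = 49.5°C ✓; longest run = 3 ✓; 3' end GAA has 1 G/C, need ≥2 ✗ — fails.
F3 (20 nt, A=9 T=3 G=4 C=4): length 20, outside 17–19 ✗; Tm = 64.9 + 41·(8 − 16.4)/20 = 47.7°C ✓; longest run = 4 ✓; 3' end AAC has 1 G/C, need ≥2 ✗ — fails.
F4 (17 nt, A=5 T=4 G=6 C=2): length 17 ✓; Tm = 64.9 + 41·(8 − 16.4)/17 = 44.6°C ✓; longest run = 3 ✓; 3' end TTA has 0 G/C, need ≥2 ✗ — fails.
F5 (17 nt, A=6 T=4 G=4 C=3): length 17 ✓; Tm = 64.9 + 41·(7 − 16.4)/17 = 42.2°C ✓; longest run = 3 ✓; 3' end AGA has 1 G/C, need ≥2 ✗ — fails.

F1 only.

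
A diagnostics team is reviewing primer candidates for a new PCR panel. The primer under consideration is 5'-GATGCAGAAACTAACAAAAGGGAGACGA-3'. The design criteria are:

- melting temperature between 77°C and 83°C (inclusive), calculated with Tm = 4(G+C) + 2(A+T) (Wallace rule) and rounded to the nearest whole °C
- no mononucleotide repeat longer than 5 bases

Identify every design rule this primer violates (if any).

Meets all criteria.

Base counts: A=14, T=2, G=8, C=4 (length 28).
Tm: Tm = 2·16 + 4·12 = 80°C ✓
homopolymer run: longest run = 4 ✓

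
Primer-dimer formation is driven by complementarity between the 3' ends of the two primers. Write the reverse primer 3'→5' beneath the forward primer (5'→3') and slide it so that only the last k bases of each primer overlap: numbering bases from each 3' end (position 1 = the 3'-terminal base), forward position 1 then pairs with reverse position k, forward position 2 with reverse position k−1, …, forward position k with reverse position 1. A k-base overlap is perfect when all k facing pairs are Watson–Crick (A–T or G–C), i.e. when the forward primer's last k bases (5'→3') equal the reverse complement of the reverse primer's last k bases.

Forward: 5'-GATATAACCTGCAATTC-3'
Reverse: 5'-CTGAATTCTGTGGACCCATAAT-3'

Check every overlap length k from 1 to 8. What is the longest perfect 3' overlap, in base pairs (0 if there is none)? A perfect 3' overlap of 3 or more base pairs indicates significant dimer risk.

Longest perfect overlap: 0 complementary base pairs; below the dimer-risk threshold (threshold 3).

Last 8 bases (5'→3') — forward …TGCAATTC, reverse …CCCATAAT.
Reverse complement of the reverse primer's last 8 bases: ATTATGGG; its first k bases are the reverse complement of the reverse primer's last k bases, so a perfect k-base overlap needs the forward primer's last k bases to equal them.
Comparing (forward last k vs required): k=1: C vs A ✗; k=2: TC vs AT ✗; k=3: TTC vs ATT ✗; k=4: ATTC vs ATTA ✗; k=5: AATTC vs ATTAT ✗; k=6: CAATTC vs ATTATG ✗; k=7: GCAATTC vs ATTATGG ✗; k=8: TGCAATTC vs ATTATGGG ✗.
No overlap length from 1 to 8 is perfect, so the longest perfect 3' overlap is 0.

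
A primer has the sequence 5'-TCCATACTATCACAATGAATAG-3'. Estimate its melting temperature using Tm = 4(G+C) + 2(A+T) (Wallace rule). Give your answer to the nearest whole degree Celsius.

58°C

Base counts: A=9, T=6, G=2, C=5 (length 22).
Tm = 2·(9+6) + 4·(2+5) = 2·15 + 4·7 = 30 + 28 = 58°C.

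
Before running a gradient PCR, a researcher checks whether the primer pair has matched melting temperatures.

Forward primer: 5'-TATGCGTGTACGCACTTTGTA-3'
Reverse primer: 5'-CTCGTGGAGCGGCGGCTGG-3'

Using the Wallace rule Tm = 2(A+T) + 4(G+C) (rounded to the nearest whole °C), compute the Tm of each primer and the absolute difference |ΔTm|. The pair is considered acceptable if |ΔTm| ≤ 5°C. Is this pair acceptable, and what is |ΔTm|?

Forward: A=4 T=8 G=5 C=4 → Tm = 2·12 + 4·9 = 60°C.
Reverse: A=1 T=3 G=10 C=5 → Tm = 2·4 + 4·15 = 68°C.
|ΔTm| = |60 − 68| = 8°C, > 5°C.

|ΔTm| = 8°C; the pair is not acceptable.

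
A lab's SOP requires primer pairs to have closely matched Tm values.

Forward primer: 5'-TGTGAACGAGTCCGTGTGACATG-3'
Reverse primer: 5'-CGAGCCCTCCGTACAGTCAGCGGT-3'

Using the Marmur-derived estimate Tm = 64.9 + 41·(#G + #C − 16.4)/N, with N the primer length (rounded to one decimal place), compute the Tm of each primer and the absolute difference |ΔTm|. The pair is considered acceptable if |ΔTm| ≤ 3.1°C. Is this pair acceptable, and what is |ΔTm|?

Forward: G+C = 12, N = 23 → Tm = 64.9 + 41·(12 − 16.4)/23 = 57.1°C.
Reverse: G+C = 16, N = 24 → Tm = 64.9 + 41·(16 − 16.4)/24 = 64.2°C.
|ΔTm| = |57.1 − 64.2| = 7.1°C, > 3.1°C.

|ΔTm| = 7.1°C; the pair is not acceptable.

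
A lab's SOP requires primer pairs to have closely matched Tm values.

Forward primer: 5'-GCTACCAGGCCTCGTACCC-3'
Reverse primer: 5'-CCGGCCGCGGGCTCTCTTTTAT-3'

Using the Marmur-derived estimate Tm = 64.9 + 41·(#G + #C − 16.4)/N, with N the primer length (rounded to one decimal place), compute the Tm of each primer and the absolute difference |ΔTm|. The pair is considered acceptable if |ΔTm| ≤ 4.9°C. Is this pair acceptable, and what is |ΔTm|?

|ΔTm| = 2.8°C; the pair is acceptable.

Forward: G+C = 13, N = 19 → Tm = 64.9 + 41·(13 − 16.4)/19 = 57.6°C.
Reverse: G+C = 14, N = 22 → Tm = 64.9 + 41·(14 − 16.4)/22 = 60.4°C.
|ΔTm| = |57.6 − 60.4| = 2.8°C, ≤ 4.9°C.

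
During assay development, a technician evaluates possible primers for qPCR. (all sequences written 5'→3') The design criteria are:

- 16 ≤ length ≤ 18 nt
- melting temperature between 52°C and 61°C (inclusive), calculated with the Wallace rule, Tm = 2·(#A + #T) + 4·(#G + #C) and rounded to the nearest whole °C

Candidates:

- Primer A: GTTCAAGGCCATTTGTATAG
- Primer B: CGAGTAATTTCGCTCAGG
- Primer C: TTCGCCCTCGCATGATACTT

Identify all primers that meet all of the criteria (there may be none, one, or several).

Primer A (20 nt, A=5 T=7 G=5 C=3): length 20, outside 16–18 ✗; Tm = 2·12 + 4·8 = 56°C ✓ — fails.
Primer B (18 nt, A=4 T=5 G=5 C=4): length 18 ✓; Tm = 2·9 + 4·9 = 54°C ✓ — passes.
Primer C (20 nt, A=3 T=7 G=3 C=7): length 20, outside 16–18 ✗; Tm = 2·10 + 4·10 = 60°C ✓ — fails.

Primer B only.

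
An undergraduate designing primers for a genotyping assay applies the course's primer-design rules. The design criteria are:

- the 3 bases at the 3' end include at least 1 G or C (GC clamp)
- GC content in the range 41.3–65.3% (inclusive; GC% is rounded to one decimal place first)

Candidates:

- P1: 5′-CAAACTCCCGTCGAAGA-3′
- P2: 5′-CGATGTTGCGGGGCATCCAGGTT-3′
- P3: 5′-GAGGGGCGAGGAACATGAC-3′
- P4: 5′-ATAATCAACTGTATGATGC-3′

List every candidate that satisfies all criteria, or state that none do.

P1, P2 and P3.

P1 (17 nt, A=6 T=2 G=3 C=6): 3' end AGA has 1 G/C ✓; GC 9/17 = 52.9% ✓ — passes.
P2 (23 nt, A=3 T=6 G=9 C=5): 3' end GTT has 1 G/C ✓; GC 14/23 = 60.9% ✓ — passes.
P3 (19 nt, A=6 T=1 G=9 C=3): 3' end GAC has 2 G/C ✓; GC 12/19 = 63.2% ✓ — passes.
P4 (19 nt, A=7 T=6 G=3 C=3): 3' end TGC has 2 G/C ✓; GC 6/19 = 31.6%, outside 41.3–65.3% ✗ — fails.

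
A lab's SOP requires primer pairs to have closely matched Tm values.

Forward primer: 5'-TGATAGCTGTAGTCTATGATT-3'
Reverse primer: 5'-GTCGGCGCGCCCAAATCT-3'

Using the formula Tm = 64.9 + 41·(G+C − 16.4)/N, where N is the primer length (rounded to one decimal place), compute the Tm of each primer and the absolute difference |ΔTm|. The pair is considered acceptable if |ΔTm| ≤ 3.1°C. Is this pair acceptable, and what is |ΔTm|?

Forward: G+C = 7, N = 21 → Tm = 64.9 + 41·(7 − 16.4)/21 = 46.5°C.
Reverse: G+C = 12, N = 18 → Tm = 64.9 + 41·(12 − 16.4)/18 = 54.9°C.
|ΔTm| = |46.5 − 54.9| = 8.4°C, > 3.1°C.

|ΔTm| = 8.4°C; the pair is not acceptable.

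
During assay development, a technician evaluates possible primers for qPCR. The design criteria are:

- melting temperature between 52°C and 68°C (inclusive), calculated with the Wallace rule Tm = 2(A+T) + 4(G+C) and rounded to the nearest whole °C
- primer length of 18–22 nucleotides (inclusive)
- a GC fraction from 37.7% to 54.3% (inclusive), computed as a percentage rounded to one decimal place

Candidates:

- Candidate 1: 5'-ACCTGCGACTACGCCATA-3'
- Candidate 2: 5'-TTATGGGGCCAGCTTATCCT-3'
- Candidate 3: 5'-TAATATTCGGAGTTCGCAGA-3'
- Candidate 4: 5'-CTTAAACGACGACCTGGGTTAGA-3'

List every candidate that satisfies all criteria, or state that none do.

Candidate 2 and Candidate 3.

Candidate 1 (18 nt, A=5 T=3 G=3 C=7): Tm = 2·8 + 4·10 = 56°C ✓; length 18 ✓; GC 10/18 = 55.6%, outside 37.7–54.3% ✗ — fails.
Candidate 2 (20 nt, A=3 T=7 G=5 C=5): Tm = 2·10 + 4·10 = 60°C ✓; length 20 ✓; GC 10/20 = 50.0% ✓ — passes.
Candidate 3 (20 nt, A=6 T=6 G=5 C=3): Tm = 2·12 + 4·8 = 56°C ✓; length 20 ✓; GC 8/20 = 40.0% ✓ — passes.
Candidate 4 (23 nt, A=7 T=5 G=6 C=5): Tm = 2·12 + 4·11 = 68°C ✓; length 23, outside 18–22 ✗; GC 11/23 = 47.8% ✓ — fails.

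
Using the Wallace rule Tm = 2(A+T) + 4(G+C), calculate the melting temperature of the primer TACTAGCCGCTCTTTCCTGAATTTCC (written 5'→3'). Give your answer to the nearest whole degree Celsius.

Base counts: A=4, T=10, G=3, C=9 (length 26).
Tm = 2·(4+10) + 4·(3+9) = 2·14 + 4·12 = 28 + 48 = 76°C.

76°C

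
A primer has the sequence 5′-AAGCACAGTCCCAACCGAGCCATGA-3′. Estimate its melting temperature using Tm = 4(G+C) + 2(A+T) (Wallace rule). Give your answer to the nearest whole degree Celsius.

Base counts: A=9, T=2, G=5, C=9 (length 25).
Tm = 2·(9+2) + 4·(5+9) = 2·11 + 4·14 = 22 + 56 = 78°C.

78°C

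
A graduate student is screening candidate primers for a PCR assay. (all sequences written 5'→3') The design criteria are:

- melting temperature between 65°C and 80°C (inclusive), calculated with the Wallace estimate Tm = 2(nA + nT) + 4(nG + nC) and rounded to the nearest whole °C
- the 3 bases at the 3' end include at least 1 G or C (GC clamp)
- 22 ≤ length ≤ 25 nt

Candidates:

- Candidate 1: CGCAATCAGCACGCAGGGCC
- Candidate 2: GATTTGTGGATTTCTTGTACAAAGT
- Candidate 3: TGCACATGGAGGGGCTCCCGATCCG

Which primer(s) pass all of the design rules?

Candidate 2 only.

Candidate 1 (20 nt, A=5 T=1 G=6 C=8): Tm = 2·6 + 4·14 = 68°C ✓; 3' end GCC has 3 G/C ✓; length 20, outside 22–25 ✗ — fails.
Candidate 2 (25 nt, A=6 T=11 G=6 C=2): Tm = 2·17 + 4·8 = 66°C ✓; 3' end AGT has 1 G/C ✓; length 25 ✓ — passes.
Candidate 3 (25 nt, A=4 T=4 G=9 C=8): Tm = 2·8 + 4·17 = 84°C, outside 65–80°C ✗; 3' end CCG has 3 G/C ✓; length 25 ✓ — fails.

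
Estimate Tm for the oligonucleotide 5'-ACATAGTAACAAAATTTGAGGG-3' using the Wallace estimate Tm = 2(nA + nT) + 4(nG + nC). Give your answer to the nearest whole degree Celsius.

Base counts: A=10, T=5, G=5, C=2 (length 22).
Tm = 2·(10+5) + 4·(5+2) = 2·15 + 4·7 = 30 + 28 = 58°C.

58°C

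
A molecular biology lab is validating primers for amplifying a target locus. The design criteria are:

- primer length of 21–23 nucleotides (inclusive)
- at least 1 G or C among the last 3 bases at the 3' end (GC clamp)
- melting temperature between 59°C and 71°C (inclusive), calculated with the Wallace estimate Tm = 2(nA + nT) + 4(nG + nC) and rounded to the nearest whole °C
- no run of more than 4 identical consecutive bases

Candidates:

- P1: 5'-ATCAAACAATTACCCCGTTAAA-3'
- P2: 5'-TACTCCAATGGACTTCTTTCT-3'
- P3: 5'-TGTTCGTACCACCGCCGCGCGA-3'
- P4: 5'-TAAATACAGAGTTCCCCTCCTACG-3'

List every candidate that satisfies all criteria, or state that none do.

None of the candidates satisfy all criteria.

P1 (22 nt, A=10 T=5 G=1 C=6): length 22 ✓; 3' end AAA has 0 G/C, need ≥1 ✗; Tm = 2·15 + 4·7 = 58°C, outside 59–71°C ✗; longest run = 4 ✓ — fails.
P2 (21 nt, A=4 T=9 G=2 C=6): length 21 ✓; 3' end TCT has 1 G/C ✓; Tm = 2·13 + 4·8 = 58°C, outside 59–71°C ✗; longest run = 3 ✓ — fails.
P3 (22 nt, A=3 T=4 G=6 C=9): length 22 ✓; 3' end CGA has 2 G/C ✓; Tm = 2·7 + 4·15 = 74°C, outside 59–71°C ✗; longest run = 2 ✓ — fails.
P4 (24 nt, A=7 T=6 G=3 C=8): length 24, outside 21–23 ✗; 3' end ACG has 2 G/C ✓; Tm = 2·13 + 4·11 = 70°C ✓; longest run = 4 ✓ — fails.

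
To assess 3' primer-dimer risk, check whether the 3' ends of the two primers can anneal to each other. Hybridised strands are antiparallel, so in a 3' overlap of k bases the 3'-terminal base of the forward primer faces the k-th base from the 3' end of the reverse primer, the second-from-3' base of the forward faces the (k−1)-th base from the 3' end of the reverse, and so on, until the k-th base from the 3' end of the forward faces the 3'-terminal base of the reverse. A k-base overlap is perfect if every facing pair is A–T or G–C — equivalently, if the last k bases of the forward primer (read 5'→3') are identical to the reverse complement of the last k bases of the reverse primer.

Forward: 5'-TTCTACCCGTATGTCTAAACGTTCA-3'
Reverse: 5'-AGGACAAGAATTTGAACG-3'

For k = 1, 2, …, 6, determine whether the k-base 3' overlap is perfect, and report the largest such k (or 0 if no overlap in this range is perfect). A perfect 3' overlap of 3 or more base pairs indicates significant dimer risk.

Longest perfect overlap: 6 complementary base pairs; significant dimer risk (threshold 3).

Last 6 bases (5'→3') — forward …CGTTCA, reverse …TGAACG.
Reverse complement of the reverse primer's last 6 bases: CGTTCA; its first k bases are the reverse complement of the reverse primer's last k bases, so a perfect k-base overlap needs the forward primer's last k bases to equal them.
Comparing (forward last k vs required): k=1: A vs C ✗; k=2: CA vs CG ✗; k=3: TCA vs CGT ✗; k=4: TTCA vs CGTT ✗; k=5: GTTCA vs CGTTC ✗; k=6: CGTTCA vs CGTTCA ✓.
Only k = 6 is perfect, so the longest perfect 3' overlap is 6.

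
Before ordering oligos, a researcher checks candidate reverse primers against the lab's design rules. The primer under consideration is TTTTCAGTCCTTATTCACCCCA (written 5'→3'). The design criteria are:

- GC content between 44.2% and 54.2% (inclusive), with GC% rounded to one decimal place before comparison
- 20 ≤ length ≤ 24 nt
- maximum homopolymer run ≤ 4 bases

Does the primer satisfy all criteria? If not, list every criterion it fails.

Fails: GC content.

Base counts: A=4, T=9, G=1, C=8 (length 22).
GC content: GC 9/22 = 40.9%, outside 44.2–54.2% ✗
length: length 22 ✓
homopolymer run: longest run = 4 ✓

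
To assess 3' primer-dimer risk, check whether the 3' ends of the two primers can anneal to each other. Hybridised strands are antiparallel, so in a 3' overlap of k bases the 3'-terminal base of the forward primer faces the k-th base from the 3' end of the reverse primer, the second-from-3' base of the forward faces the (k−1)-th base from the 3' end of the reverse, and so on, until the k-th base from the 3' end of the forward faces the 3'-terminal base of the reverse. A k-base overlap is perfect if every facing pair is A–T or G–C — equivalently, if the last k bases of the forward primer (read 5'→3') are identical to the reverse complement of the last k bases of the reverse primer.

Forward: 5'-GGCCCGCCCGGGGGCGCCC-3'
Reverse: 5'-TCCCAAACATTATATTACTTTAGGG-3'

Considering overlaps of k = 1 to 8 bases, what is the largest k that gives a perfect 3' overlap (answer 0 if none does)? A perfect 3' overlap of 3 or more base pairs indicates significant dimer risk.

Last 8 bases (5'→3') — forward …GGGCGCCC, reverse …CTTTAGGG.
Reverse complement of the reverse primer's last 8 bases: CCCTAAAG; its first k bases are the reverse complement of the reverse primer's last k bases, so a perfect k-base overlap needs the forward primer's last k bases to equal them.
Comparing (forward last k vs required): k=1: C vs C ✓; k=2: CC vs CC ✓; k=3: CCC vs CCC ✓; k=4: GCCC vs CCCT ✗; k=5: CGCCC vs CCCTA ✗; k=6: GCGCCC vs CCCTAA ✗; k=7: GGCGCCC vs CCCTAAA ✗; k=8: GGGCGCCC vs CCCTAAAG ✗.
Perfect overlaps at k = 1, 2, 3; the largest is 3.

Longest perfect overlap: 3 complementary base pairs; significant dimer risk (threshold 3).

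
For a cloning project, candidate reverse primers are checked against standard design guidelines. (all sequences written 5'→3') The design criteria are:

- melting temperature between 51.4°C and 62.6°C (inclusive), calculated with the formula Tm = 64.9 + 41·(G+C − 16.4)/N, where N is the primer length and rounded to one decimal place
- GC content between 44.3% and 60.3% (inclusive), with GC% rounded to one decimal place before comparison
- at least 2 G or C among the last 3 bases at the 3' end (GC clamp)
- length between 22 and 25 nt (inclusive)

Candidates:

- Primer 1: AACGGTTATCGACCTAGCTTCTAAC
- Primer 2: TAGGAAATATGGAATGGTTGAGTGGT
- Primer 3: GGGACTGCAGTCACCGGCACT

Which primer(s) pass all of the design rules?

Primer 1 (25 nt, A=7 T=7 G=4 C=7): Tm = 64.9 + 41·(11 − 16.4)/25 = 56.0°C ✓; GC 11/25 = 44.0%, outside 44.3–60.3% ✗; 3' end AAC has 1 G/C, need ≥2 ✗; length 25 ✓ — fails.
Primer 2 (26 nt, A=8 T=8 G=10 C=0): Tm = 64.9 + 41·(10 − 16.4)/26 = 54.8°C ✓; GC 10/26 = 38.5%, outside 44.3–60.3% ✗; 3' end GGT has 2 G/C ✓; length 26, outside 22–25 ✗ — fails.
Primer 3 (21 nt, A=4 T=3 G=7 C=7): Tm = 64.9 + 41·(14 − 16.4)/21 = 60.2°C ✓; GC 14/21 = 66.7%, outside 44.3–60.3% ✗; 3' end ACT has 1 G/C, need ≥2 ✗; length 21, outside 22–25 ✗ — fails.

None of the candidates satisfy all criteria.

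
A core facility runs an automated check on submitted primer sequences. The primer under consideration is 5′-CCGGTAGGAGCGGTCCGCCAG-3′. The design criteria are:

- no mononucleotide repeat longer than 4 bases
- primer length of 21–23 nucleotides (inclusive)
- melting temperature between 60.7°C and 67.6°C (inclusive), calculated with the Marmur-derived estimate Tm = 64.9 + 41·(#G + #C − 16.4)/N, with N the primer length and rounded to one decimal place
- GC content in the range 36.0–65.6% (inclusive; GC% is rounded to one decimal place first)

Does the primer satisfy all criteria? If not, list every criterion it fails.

Fails: GC content.

Base counts: A=3, T=2, G=9, C=7 (length 21).
homopolymer run: longest run = 2 ✓
length: length 21 ✓
Tm: Tm = 64.9 + 41·(16 − 16.4)/21 = 64.1°C ✓
GC content: GC 16/21 = 76.2%, outside 36.0–65.6% ✗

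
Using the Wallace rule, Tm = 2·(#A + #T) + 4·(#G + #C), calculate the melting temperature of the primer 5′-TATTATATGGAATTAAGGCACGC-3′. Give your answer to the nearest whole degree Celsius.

Base counts: A=8, T=7, G=5, C=3 (length 23).
Tm = 2·(8+7) + 4·(5+3) = 2·15 + 4·8 = 30 + 32 = 62°C.

62°C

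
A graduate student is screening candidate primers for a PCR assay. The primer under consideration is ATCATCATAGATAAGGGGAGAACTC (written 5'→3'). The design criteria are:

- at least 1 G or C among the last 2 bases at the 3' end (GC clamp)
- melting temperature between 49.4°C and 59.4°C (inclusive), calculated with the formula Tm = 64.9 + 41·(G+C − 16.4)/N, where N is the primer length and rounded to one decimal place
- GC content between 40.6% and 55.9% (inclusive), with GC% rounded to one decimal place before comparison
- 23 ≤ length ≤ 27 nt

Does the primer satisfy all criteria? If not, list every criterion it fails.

Base counts: A=10, T=5, G=6, C=4 (length 25).
GC clamp: 3' end TC has 1 G/C ✓
Tm: Tm = 64.9 + 41·(10 − 16.4)/25 = 54.4°C ✓
GC content: GC 10/25 = 40.0%, outside 40.6–55.9% ✗
length: length 25 ✓

Fails: GC content.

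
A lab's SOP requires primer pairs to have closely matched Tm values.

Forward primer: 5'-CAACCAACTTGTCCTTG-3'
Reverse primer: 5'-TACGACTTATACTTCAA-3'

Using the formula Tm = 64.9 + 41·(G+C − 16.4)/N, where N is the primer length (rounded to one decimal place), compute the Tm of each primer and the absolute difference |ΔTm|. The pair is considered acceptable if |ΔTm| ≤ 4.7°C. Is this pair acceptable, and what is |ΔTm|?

Forward: G+C = 8, N = 17 → Tm = 64.9 + 41·(8 − 16.4)/17 = 44.6°C.
Reverse: G+C = 5, N = 17 → Tm = 64.9 + 41·(5 − 16.4)/17 = 37.4°C.
|ΔTm| = |44.6 − 37.4| = 7.2°C, > 4.7°C.

|ΔTm| = 7.2°C; the pair is not acceptable.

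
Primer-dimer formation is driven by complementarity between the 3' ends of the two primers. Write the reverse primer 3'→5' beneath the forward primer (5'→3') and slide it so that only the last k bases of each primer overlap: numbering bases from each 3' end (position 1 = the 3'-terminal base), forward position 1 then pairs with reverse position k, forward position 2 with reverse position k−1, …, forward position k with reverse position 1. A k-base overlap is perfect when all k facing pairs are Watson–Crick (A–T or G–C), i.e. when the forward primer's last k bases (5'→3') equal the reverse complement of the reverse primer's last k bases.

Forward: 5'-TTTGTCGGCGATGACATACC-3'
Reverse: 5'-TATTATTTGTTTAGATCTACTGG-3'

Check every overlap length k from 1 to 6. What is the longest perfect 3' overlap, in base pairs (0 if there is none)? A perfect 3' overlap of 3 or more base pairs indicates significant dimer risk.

Longest perfect overlap: 2 complementary base pairs; below the dimer-risk threshold (threshold 3).

Last 6 bases (5'→3') — forward …CATACC, reverse …TACTGG.
Reverse complement of the reverse primer's last 6 bases: CCAGTA; its first k bases are the reverse complement of the reverse primer's last k bases, so a perfect k-base overlap needs the forward primer's last k bases to equal them.
Comparing (forward last k vs required): k=1: C vs C ✓; k=2: CC vs CC ✓; k=3: ACC vs CCA ✗; k=4: TACC vs CCAG ✗; k=5: ATACC vs CCAGT ✗; k=6: CATACC vs CCAGTA ✗.
Perfect overlaps at k = 1, 2; the largest is 2.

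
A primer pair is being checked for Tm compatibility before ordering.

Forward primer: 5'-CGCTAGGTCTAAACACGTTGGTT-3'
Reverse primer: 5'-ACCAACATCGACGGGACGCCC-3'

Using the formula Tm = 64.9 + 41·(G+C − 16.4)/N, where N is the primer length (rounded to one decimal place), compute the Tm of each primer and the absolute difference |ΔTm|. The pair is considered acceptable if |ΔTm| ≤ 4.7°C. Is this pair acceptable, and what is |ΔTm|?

|ΔTm| = 4.9°C; the pair is not acceptable.

Forward: G+C = 11, N = 23 → Tm = 64.9 + 41·(11 − 16.4)/23 = 55.3°C.
Reverse: G+C = 14, N = 21 → Tm = 64.9 + 41·(14 − 16.4)/21 = 60.2°C.
|ΔTm| = |55.3 − 60.2| = 4.9°C, > 4.7°C.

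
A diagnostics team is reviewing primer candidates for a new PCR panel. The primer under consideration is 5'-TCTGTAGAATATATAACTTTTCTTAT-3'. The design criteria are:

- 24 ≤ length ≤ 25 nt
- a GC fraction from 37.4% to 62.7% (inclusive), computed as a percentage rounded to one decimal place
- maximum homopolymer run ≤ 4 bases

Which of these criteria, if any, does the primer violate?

Base counts: A=8, T=13, G=2, C=3 (length 26).
length: length 26, outside 24–25 ✗
GC content: GC 5/26 = 19.2%, outside 37.4–62.7% ✗
homopolymer run: longest run = 4 ✓

Fails: length, GC content.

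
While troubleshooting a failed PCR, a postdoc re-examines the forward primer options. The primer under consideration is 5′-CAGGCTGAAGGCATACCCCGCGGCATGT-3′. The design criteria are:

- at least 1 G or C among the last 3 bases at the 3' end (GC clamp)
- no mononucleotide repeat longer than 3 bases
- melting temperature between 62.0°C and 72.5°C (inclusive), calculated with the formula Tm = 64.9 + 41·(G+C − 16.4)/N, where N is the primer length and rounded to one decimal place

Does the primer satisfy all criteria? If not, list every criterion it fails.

Fails: homopolymer run.

Base counts: A=6, T=4, G=9, C=9 (length 28).
GC clamp: 3' end TGT has 1 G/C ✓
homopolymer run: longest run = 4, exceeds 3 ✗
Tm: Tm = 64.9 + 41·(18 − 16.4)/28 = 67.2°C ✓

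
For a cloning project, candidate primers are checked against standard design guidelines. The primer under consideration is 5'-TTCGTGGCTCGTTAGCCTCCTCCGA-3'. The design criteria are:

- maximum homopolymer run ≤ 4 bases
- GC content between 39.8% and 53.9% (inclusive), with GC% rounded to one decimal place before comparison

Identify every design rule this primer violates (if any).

Base counts: A=2, T=8, G=6, C=9 (length 25).
homopolymer run: longest run = 2 ✓
GC content: GC 15/25 = 60.0%, outside 39.8–53.9% ✗

Fails: GC content.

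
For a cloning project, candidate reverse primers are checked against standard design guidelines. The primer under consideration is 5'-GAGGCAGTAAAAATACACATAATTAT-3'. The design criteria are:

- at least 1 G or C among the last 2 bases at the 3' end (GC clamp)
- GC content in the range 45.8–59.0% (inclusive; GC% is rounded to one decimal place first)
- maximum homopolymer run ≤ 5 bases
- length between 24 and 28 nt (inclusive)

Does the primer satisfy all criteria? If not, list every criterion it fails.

Fails: GC clamp, GC content.

Base counts: A=13, T=6, G=4, C=3 (length 26).
GC clamp: 3' end AT has 0 G/C, need ≥1 ✗
GC content: GC 7/26 = 26.9%, outside 45.8–59.0% ✗
homopolymer run: longest run = 5 ✓
length: length 26 ✓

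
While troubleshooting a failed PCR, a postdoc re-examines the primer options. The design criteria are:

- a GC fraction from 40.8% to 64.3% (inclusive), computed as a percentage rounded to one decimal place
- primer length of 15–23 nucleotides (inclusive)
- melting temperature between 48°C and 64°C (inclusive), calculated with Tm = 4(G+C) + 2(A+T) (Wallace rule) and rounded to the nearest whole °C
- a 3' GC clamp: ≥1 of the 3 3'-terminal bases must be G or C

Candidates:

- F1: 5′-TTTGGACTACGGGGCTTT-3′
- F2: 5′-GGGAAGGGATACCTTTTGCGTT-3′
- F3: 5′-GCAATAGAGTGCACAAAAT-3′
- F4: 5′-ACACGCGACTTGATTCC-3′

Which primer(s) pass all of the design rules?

F1 (18 nt, A=2 T=7 G=6 C=3): GC 9/18 = 50.0% ✓; length 18 ✓; Tm = 2·9 + 4·9 = 54°C ✓; 3' end TTT has 0 G/C, need ≥1 ✗ — fails.
F2 (22 nt, A=4 T=7 G=8 C=3): GC 11/22 = 50.0% ✓; length 22 ✓; Tm = 2·11 + 4·11 = 66°C, outside 48–64°C ✗; 3' end GTT has 1 G/C ✓ — fails.
F3 (19 nt, A=9 T=3 G=4 C=3): GC 7/19 = 36.8%, outside 40.8–64.3% ✗; length 19 ✓; Tm = 2·12 + 4·7 = 52°C ✓; 3' end AAT has 0 G/C, need ≥1 ✗ — fails.
F4 (17 nt, A=4 T=4 G=3 C=6): GC 9/17 = 52.9% ✓; length 17 ✓; Tm = 2·8 + 4·9 = 52°C ✓; 3' end TCC has 2 G/C ✓ — passes.

F4 only.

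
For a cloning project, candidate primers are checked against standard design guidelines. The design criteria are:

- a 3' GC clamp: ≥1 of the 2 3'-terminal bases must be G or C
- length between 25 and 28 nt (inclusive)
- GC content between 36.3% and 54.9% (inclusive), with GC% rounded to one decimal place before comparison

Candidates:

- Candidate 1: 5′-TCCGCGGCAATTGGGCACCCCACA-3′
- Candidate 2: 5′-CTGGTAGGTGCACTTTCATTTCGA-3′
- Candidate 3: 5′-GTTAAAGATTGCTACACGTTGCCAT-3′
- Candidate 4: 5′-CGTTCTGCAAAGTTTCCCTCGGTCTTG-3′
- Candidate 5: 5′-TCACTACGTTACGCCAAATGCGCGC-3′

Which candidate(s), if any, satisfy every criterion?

Candidate 4 only.

Candidate 1 (24 nt, A=5 T=3 G=6 C=10): 3' end CA has 1 G/C ✓; length 24, outside 25–28 ✗; GC 16/24 = 66.7%, outside 36.3–54.9% ✗ — fails.
Candidate 2 (24 nt, A=4 T=9 G=6 C=5): 3' end GA has 1 G/C ✓; length 24, outside 25–28 ✗; GC 11/24 = 45.8% ✓ — fails.
Candidate 3 (25 nt, A=7 T=8 G=5 C=5): 3' end AT has 0 G/C, need ≥1 ✗; length 25 ✓; GC 10/25 = 40.0% ✓ — fails.
Candidate 4 (27 nt, A=3 T=10 G=6 C=8): 3' end TG has 1 G/C ✓; length 27 ✓; GC 14/27 = 51.9% ✓ — passes.
Candidate 5 (25 nt, A=6 T=5 G=5 C=9): 3' end GC has 2 G/C ✓; length 25 ✓; GC 14/25 = 56.0%, outside 36.3–54.9% ✗ — fails.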